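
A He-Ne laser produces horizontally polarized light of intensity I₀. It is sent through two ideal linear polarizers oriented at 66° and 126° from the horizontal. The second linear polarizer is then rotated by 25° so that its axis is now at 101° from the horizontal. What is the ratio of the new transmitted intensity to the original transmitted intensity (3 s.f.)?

Before rotation:
I₁ = I₀ cos²(66° − 0°) = I₀ cos²(66°) = 0.1654 I₀.
I₂ = I₁ cos²(126° − 66°) = 0.1654 I₀ · cos²(60°) = 0.04136 I₀.
After rotation:
I₁ = I₀ cos²(66° − 0°) = I₀ cos²(66°) = 0.1654 I₀.
I₂ = I₁ cos²(101° − 66°) = 0.1654 I₀ · cos²(35°) = 0.111 I₀.
Ratio = 0.111 / 0.04136 = 2.684.

I_new/I_old ≈ 2.68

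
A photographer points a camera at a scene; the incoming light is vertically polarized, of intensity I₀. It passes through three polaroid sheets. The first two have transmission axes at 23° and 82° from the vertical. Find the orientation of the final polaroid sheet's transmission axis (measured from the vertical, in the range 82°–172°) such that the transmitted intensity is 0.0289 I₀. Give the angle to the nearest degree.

θ ≈ 151°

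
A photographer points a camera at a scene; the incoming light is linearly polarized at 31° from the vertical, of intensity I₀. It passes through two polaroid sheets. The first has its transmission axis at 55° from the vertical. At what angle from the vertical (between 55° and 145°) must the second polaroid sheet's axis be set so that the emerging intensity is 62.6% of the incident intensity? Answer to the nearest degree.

θ ≈ 85°

By Malus's law, I₁ = I₀ cos²(55° − 31°) = I₀ cos²(24°) = 0.8346 I₀.
Need I₂/I₀ = 0.626, so cos²(θ − 55°) = 0.626 / 0.8346 = 0.7501.
θ − 55° = arccos(√0.7501) = 30.0°, giving θ ≈ 55 + 30.0 = 85.0°.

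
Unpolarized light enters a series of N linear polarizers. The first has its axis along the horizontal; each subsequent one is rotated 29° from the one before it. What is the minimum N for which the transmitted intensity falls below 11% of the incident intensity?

First polarizer halves the unpolarized light: factor 1/2.
Each further stage multiplies by cos²(29°) = 0.765.
After N polarizers: T = 0.5·0.765^(N−1). Require T < 0.11 ⇒ N−1 > ln(0.11/0.5)/ln(0.765) = 5.65, so N−1 ≥ 6 and N = 7.
Check: N=7 gives T = 0.1002 < 0.11; N=6 gives T = 0.131.

N = 7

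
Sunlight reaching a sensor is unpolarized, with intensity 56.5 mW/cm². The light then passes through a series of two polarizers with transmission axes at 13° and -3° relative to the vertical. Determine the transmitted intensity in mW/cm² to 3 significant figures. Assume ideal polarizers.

Unpolarized light through the first polarizer → I₁ = 56.5 mW/cm²/2 = 28.25 mW/cm², polarized at 13°.
I₂ = I₁ · cos²(16°) = 28.25 · 0.924 = 26.1 mW/cm².

I ≈ 26.1 mW/cm²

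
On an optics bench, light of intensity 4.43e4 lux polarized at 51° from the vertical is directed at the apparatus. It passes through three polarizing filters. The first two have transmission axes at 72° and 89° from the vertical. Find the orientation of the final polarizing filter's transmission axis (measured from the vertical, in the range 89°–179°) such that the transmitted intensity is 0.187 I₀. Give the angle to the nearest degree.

I₁ = I₀ cos²(72° − 51°) = I₀ cos²(21°) = 0.8716 I₀.
I₂ = I₁ cos²(89° − 72°) = 0.8716 I₀ · cos²(17°) = 0.7971 I₀.
Need I₃/I₀ = 0.187, so cos²(θ − 89°) = 0.187 / 0.7971 = 0.2346.
θ − 89° = arccos(√0.2346) = 61.0°, giving θ ≈ 89 + 61.0 = 150.0°.

θ ≈ 150°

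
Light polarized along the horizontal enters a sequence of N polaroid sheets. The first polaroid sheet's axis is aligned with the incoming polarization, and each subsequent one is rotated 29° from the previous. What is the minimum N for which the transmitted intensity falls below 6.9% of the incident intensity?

First polarizer is aligned with the polarization: full transmission.
Each further stage multiplies by cos²(29°) = 0.765.
After N polarizers: T = 0.765^(N−1). Require T < 0.069 ⇒ N−1 > ln(0.069)/ln(0.765) = 9.98, so N−1 ≥ 10 and N = 11.
Check: N=11 gives T = 0.06861 < 0.069; N=10 gives T = 0.08969.

N = 11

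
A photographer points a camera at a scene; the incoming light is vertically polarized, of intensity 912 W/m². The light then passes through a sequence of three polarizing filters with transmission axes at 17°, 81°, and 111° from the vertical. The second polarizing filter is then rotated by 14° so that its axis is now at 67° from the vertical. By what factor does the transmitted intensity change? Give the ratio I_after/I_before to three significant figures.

I_new/I_old ≈ 1.48

Before rotation:
I₁ = I₀ cos²(17° − 0°) = I₀ cos²(17°) = 0.9145 I₀.
I₂ = I₁ cos²(81° − 17°) = 0.9145 I₀ · cos²(64°) = 0.1757 I₀.
I₃ = I₂ cos²(111° − 81°) = 0.1757 I₀ · cos²(30°) = 0.1318 I₀.
After rotation:
I₁ = I₀ cos²(17° − 0°) = I₀ cos²(17°) = 0.9145 I₀.
I₂ = I₁ cos²(67° − 17°) = 0.9145 I₀ · cos²(50°) = 0.3779 I₀.
I₃ = I₂ cos²(111° − 67°) = 0.3779 I₀ · cos²(44°) = 0.1955 I₀.
Ratio = 0.1955 / 0.1318 = 1.483.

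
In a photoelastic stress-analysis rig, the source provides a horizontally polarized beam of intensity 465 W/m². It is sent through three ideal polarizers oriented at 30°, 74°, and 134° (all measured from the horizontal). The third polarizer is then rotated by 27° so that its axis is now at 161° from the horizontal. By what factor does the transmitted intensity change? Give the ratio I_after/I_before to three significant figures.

I_new/I_old ≈ 0.0110

Before rotation:
I₁ = I₀ cos²(30° − 0°) = I₀ cos²(30°) = 0.75 I₀.
I₂ = I₁ cos²(74° − 30°) = 0.75 I₀ · cos²(44°) = 0.3881 I₀.
I₃ = I₂ cos²(134° − 74°) = 0.3881 I₀ · cos²(60°) = 0.09702 I₀.
After rotation:
I₁ = I₀ cos²(30° − 0°) = I₀ cos²(30°) = 0.75 I₀.
I₂ = I₁ cos²(74° − 30°) = 0.75 I₀ · cos²(44°) = 0.3881 I₀.
I₃ = I₂ cos²(161° − 74°) = 0.3881 I₀ · cos²(87°) = 0.001063 I₀.
Ratio = 0.001063 / 0.09702 = 0.01096.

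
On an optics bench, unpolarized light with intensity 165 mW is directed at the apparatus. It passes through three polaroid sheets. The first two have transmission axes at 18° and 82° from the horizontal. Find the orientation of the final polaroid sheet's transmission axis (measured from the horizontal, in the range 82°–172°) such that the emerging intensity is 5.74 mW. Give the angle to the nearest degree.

Unpolarized light through the first polarizer → I₁ = ½ I₀, now polarized at 18°.
I₂ = I₁ cos²(82° − 18°) = 0.5 I₀ · cos²(64°) = 0.09608 I₀.
Target fraction: 5.74 / 165 mW = 0.03479 of I₀.
Need I₃/I₀ = 0.03479, so cos²(θ − 82°) = 0.03479 / 0.09608 = 0.3621.
θ − 82° = arccos(√0.3621) = 53.0°, giving θ ≈ 82 + 53.0 = 135.0°.

θ ≈ 135°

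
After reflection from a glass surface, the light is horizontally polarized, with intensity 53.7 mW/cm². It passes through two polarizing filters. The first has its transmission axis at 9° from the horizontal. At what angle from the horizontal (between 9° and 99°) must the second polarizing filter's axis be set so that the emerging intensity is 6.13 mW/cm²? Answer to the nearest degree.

θ ≈ 79°

By Malus's law, I₁ = I₀ cos²(9° − 0°) = I₀ cos²(9°) = 0.9755 I₀.
Target fraction: 6.13 / 53.7 mW/cm² = 0.1142 of I₀.
Need I₂/I₀ = 0.1142, so cos²(θ − 9°) = 0.1142 / 0.9755 = 0.117.
θ − 9° = arccos(√0.117) = 70.0°, giving θ ≈ 9 + 70.0 = 79.0°.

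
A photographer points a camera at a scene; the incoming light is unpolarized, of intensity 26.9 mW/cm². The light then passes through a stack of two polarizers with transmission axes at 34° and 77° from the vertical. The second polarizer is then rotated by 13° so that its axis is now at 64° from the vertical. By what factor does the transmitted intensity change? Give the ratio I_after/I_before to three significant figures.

I_new/I_old ≈ 1.40

Before rotation:
Unpolarized light through the first polarizer → I₁ = ½ I₀, now polarized at 34°.
I₂ = I₁ cos²(77° − 34°) = 0.5 I₀ · cos²(43°) = 0.2674 I₀.
After rotation:
Unpolarized light through the first polarizer → I₁ = ½ I₀, now polarized at 34°.
I₂ = I₁ cos²(64° − 34°) = 0.5 I₀ · cos²(30°) = 0.375 I₀.
Ratio = 0.375 / 0.2674 = 1.402.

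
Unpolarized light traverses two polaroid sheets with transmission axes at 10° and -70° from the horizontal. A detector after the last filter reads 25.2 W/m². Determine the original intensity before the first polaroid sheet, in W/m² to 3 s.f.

Unpolarized light through the first polarizer → I₁ = ½ I₀, now polarized at 10°.
I₂ = I₁ cos²(-70° − 10°) = 0.5 I₀ · cos²(80°) = 0.01508 I₀.
So 25.2 W/m² = 0.01508 I₀, giving I₀ = 25.2/0.01508 = 1671 W/m².

I₀ ≈ 1670 W/m²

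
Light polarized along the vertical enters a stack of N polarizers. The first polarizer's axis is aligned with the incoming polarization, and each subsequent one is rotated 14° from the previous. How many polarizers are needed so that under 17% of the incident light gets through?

N = 31

First polarizer is aligned with the polarization: full transmission.
Each further stage multiplies by cos²(14°) = 0.9415.
After N polarizers: T = 0.9415^(N−1). Require T < 0.17 ⇒ N−1 > ln(0.17)/ln(0.9415) = 29.38, so N−1 ≥ 30 and N = 31.
Check: N=31 gives T = 0.1638 < 0.17; N=30 gives T = 0.174.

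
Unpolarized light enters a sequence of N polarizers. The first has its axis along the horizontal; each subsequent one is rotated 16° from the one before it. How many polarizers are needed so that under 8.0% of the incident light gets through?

First polarizer halves the unpolarized light: factor 1/2.
Each further stage multiplies by cos²(16°) = 0.924.
After N polarizers: T = 0.5·0.924^(N−1). Require T < 0.080 ⇒ N−1 > ln(0.080/0.5)/ln(0.924) = 23.19, so N−1 ≥ 24 and N = 25.
Check: N=25 gives T = 0.07505 < 0.080; N=24 gives T = 0.08122.

N = 25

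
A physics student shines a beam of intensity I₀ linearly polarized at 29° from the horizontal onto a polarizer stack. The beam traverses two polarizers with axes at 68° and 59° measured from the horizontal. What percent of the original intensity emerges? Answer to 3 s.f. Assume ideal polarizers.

I₁ = I₀ cos²(68° − 29°) = I₀ cos²(39°) = 0.604 I₀.
I₂ = I₁ cos²(59° − 68°) = 0.604 I₀ · cos²(9°) = 0.5892 I₀.
That is 58.92% of the incident intensity.

≈ 58.9%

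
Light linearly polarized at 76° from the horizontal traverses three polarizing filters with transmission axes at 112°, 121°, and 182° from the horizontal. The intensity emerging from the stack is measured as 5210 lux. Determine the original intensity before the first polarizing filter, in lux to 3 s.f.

I₁ = I₀ cos²(112° − 76°) = I₀ cos²(36°) = 0.6545 I₀.
I₂ = I₁ cos²(121° − 112°) = 0.6545 I₀ · cos²(9°) = 0.6385 I₀.
I₃ = I₂ cos²(182° − 121°) = 0.6385 I₀ · cos²(61°) = 0.1501 I₀.
So 5210 lux = 0.1501 I₀, giving I₀ = 5210/0.1501 = 3.472e+04 lux.

I₀ ≈ 3.47e4 lux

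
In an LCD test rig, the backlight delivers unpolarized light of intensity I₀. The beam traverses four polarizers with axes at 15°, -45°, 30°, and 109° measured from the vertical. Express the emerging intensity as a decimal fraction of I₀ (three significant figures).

≈ 0.000305 I₀

Unpolarized light through the first polarizer → I₁ = ½ I₀, now polarized at 15°.
I₂ = I₁ cos²(-45° − 15°) = 0.5 I₀ · cos²(60°) = 0.125 I₀.
I₃ = I₂ cos²(30° + 45°) = 0.125 I₀ · cos²(75°) = 0.008373 I₀.
I₄ = I₃ cos²(109° − 30°) = 0.008373 I₀ · cos²(79°) = 0.0003049 I₀.
Transmitted fraction = 0.0003049.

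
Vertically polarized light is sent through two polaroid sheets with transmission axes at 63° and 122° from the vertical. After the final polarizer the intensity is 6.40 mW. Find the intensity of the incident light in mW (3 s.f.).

By Malus's law, I₁ = I₀ cos²(63° − 0°) = I₀ cos²(63°) = 0.2061 I₀.
I₂ = I₁ cos²(122° − 63°) = 0.2061 I₀ · cos²(59°) = 0.05467 I₀.
So 6.40 mW = 0.05467 I₀, giving I₀ = 6.40/0.05467 = 117.1 mW.

I₀ ≈ 117 mW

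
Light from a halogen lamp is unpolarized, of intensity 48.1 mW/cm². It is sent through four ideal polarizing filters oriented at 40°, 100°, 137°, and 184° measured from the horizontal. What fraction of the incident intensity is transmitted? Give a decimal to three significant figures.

I/I₀ ≈ 0.0371

Unpolarized light through the first polarizer → I₁ = 48.1 mW/cm²/2 = 24.05 mW/cm², polarized at 40°.
I₂ = I₁ · cos²(60°) = 24.05 · 0.25 = 6.013 mW/cm².
I₃ = I₂ · cos²(37°) = 6.013 · 0.6378 = 3.835 mW/cm².
I₄ = I₃ · cos²(47°) = 3.835 · 0.4651 = 1.784 mW/cm².
Transmitted fraction = 0.03708.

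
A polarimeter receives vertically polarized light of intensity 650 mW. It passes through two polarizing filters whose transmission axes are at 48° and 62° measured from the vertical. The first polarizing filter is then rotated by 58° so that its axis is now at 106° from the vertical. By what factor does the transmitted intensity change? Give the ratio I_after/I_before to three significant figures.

I_new/I_old ≈ 0.0933

Before rotation:
By Malus's law, I₁ = I₀ cos²(48° − 0°) = I₀ cos²(48°) = 0.4477 I₀.
I₂ = I₁ cos²(62° − 48°) = 0.4477 I₀ · cos²(14°) = 0.4215 I₀.
After rotation:
I₁ = I₀ cos²(106° − 0°) = I₀ cos²(74°) = 0.07598 I₀.
I₂ = I₁ cos²(62° − 106°) = 0.07598 I₀ · cos²(44°) = 0.03931 I₀.
Ratio = 0.03931 / 0.4215 = 0.09326.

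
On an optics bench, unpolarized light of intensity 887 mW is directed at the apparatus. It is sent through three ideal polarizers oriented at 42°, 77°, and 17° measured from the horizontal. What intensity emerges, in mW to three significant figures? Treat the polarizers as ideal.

Unpolarized light through the first polarizer → I₁ = 887 mW/2 = 443.5 mW, polarized at 42°.
I₂ = I₁ · cos²(35°) = 443.5 · 0.671 = 297.6 mW.
I₃ = I₂ · cos²(60°) = 297.6 · 0.25 = 74.4 mW.

I ≈ 74.4 mW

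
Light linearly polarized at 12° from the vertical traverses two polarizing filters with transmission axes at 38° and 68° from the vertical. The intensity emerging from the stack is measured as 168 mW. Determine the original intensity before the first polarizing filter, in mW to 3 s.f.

I₀ ≈ 277 mW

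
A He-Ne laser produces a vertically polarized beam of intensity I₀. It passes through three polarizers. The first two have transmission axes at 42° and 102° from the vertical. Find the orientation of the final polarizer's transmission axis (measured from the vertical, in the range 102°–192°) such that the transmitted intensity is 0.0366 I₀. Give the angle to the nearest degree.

θ ≈ 161°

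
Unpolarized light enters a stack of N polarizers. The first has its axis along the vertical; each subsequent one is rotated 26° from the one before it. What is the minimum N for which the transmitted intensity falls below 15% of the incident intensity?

N = 7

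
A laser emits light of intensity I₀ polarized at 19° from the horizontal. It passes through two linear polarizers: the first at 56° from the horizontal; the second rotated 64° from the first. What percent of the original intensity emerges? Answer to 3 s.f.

≈ 12.3%

I₁ = I₀ cos²(56° − 19°) = I₀ cos²(37°) = 0.6378 I₀.
I₂ = I₁ cos²(64°) = 0.6378 · 0.1922 I₀ = 0.1226 I₀.
That is 12.26% of the incident intensity.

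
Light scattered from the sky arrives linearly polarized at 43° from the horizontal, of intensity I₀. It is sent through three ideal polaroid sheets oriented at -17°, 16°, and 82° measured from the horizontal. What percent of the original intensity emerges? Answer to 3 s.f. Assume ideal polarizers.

≈ 2.91%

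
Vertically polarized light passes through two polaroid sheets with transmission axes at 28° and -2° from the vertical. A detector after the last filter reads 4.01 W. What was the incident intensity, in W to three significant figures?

I₀ ≈ 6.86 W

I₁ = I₀ cos²(28° − 0°) = I₀ cos²(28°) = 0.7796 I₀.
I₂ = I₁ cos²(-2° − 28°) = 0.7796 I₀ · cos²(30°) = 0.5847 I₀.
So 4.01 W = 0.5847 I₀, giving I₀ = 4.01/0.5847 = 6.858 W.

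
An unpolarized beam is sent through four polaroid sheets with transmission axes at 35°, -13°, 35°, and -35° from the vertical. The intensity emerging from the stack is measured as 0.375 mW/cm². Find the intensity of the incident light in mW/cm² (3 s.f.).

I₀ ≈ 32.0 mW/cm²

Unpolarized light through the first polarizer → I₁ = ½ I₀, now polarized at 35°.
I₂ = I₁ cos²(-13° − 35°) = 0.5 I₀ · cos²(48°) = 0.2239 I₀.
I₃ = I₂ cos²(35° + 13°) = 0.2239 I₀ · cos²(48°) = 0.1002 I₀.
I₄ = I₃ cos²(-35° − 35°) = 0.1002 I₀ · cos²(70°) = 0.01173 I₀.
So 0.375 mW/cm² = 0.01173 I₀, giving I₀ = 0.375/0.01173 = 31.98 mW/cm².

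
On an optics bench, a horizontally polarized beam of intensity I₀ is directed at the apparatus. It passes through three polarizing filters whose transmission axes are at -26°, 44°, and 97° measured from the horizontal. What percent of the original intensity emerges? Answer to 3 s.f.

I₁ = I₀ cos²(-26° − 0°) = I₀ cos²(26°) = 0.8078 I₀.
I₂ = I₁ cos²(44° + 26°) = 0.8078 I₀ · cos²(70°) = 0.0945 I₀.
I₃ = I₂ cos²(97° − 44°) = 0.0945 I₀ · cos²(53°) = 0.03423 I₀.
That is 3.423% of the incident intensity.

≈ 3.42%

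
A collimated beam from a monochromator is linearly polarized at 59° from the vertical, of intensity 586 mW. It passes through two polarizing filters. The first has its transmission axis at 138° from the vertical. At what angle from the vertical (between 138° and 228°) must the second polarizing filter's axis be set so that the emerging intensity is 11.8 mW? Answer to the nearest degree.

By Malus's law, I₁ = I₀ cos²(138° − 59°) = I₀ cos²(79°) = 0.03641 I₀.
Target fraction: 11.8 / 586 mW = 0.02014 of I₀.
Need I₂/I₀ = 0.02014, so cos²(θ − 138°) = 0.02014 / 0.03641 = 0.5531.
θ − 138° = arccos(√0.5531) = 42.0°, giving θ ≈ 138 + 42.0 = 180.0°.

θ ≈ 180°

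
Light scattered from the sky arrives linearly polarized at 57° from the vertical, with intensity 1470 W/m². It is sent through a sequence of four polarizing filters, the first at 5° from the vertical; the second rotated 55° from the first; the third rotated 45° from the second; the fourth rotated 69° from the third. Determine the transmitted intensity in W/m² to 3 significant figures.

I ≈ 11.8 W/m²

I₁ = 1470 W/m² · cos²(52°) = 557.2 W/m².
I₂ = I₁ · cos²(55°) = 557.2 · 0.329 = 183.3 W/m².
I₃ = I₂ · cos²(45°) = 183.3 · 0.5 = 91.65 W/m².
I₄ = I₃ · cos²(69°) = 91.65 · 0.1284 = 11.77 W/m².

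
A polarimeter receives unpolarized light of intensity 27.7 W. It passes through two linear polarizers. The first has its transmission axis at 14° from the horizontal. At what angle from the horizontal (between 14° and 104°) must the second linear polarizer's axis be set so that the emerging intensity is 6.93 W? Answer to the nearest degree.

Unpolarized light through the first polarizer → I₁ = ½ I₀, now polarized at 14°.
Target fraction: 6.93 / 27.7 W = 0.2502 of I₀.
Need I₂/I₀ = 0.2502, so cos²(θ − 14°) = 0.2502 / 0.5 = 0.5004.
θ − 14° = arccos(√0.5004) = 45.0°, giving θ ≈ 14 + 45.0 = 59.0°.

θ ≈ 59°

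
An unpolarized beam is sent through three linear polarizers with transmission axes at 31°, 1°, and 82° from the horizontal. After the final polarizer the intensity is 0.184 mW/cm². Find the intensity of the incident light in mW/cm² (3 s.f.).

Unpolarized light through the first polarizer → I₁ = ½ I₀, now polarized at 31°.
I₂ = I₁ cos²(1° − 31°) = 0.5 I₀ · cos²(30°) = 0.375 I₀.
I₃ = I₂ cos²(82° − 1°) = 0.375 I₀ · cos²(81°) = 0.009177 I₀.
So 0.184 mW/cm² = 0.009177 I₀, giving I₀ = 0.184/0.009177 = 20.05 mW/cm².

I₀ ≈ 20.1 mW/cm²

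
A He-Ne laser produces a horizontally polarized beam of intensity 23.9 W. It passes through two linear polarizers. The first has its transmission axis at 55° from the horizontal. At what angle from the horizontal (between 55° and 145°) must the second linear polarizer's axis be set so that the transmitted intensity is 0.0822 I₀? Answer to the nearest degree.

θ ≈ 115°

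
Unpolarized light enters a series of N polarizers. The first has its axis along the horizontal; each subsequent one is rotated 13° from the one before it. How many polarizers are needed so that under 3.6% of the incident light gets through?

First polarizer halves the unpolarized light: factor 1/2.
Each further stage multiplies by cos²(13°) = 0.9494.
After N polarizers: T = 0.5·0.9494^(N−1). Require T < 0.036 ⇒ N−1 > ln(0.036/0.5)/ln(0.9494) = 50.67, so N−1 ≥ 51 and N = 52.
Check: N=52 gives T = 0.03538 < 0.036; N=51 gives T = 0.03727.

N = 52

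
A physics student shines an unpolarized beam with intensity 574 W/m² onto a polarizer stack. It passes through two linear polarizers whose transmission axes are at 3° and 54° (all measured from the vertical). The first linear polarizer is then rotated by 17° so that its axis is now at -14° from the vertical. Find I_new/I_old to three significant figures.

I_new/I_old ≈ 0.354

Before rotation:
Unpolarized light through the first polarizer → I₁ = ½ I₀, now polarized at 3°.
I₂ = I₁ cos²(54° − 3°) = 0.5 I₀ · cos²(51°) = 0.198 I₀.
After rotation:
Unpolarized light through the first polarizer → I₁ = ½ I₀, now polarized at -14°.
I₂ = I₁ cos²(54° + 14°) = 0.5 I₀ · cos²(68°) = 0.07017 I₀.
Ratio = 0.07017 / 0.198 = 0.3543.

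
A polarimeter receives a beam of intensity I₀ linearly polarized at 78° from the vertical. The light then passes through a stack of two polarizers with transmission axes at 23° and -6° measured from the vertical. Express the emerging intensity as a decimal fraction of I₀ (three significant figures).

I₁ = I₀ cos²(23° − 78°) = I₀ cos²(55°) = 0.329 I₀.
I₂ = I₁ cos²(-6° − 23°) = 0.329 I₀ · cos²(29°) = 0.2517 I₀.
Transmitted fraction = 0.2517.

≈ 0.252 I₀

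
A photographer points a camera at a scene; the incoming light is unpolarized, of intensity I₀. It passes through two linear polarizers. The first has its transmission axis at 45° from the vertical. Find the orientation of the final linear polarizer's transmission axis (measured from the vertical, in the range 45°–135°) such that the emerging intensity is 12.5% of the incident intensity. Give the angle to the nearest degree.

Unpolarized light through the first polarizer → I₁ = ½ I₀, now polarized at 45°.
Need I₂/I₀ = 0.125, so cos²(θ − 45°) = 0.125 / 0.5 = 0.25.
θ − 45° = arccos(√0.25) = 60.0°, giving θ ≈ 45 + 60.0 = 105.0°.

θ ≈ 105°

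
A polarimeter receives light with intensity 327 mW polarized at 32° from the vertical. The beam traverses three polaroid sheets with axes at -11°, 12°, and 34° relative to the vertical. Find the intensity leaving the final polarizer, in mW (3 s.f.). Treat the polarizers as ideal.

I₁ = 327 mW · cos²(43°) = 174.9 mW.
I₂ = I₁ · cos²(23°) = 174.9 · 0.8473 = 148.2 mW.
I₃ = I₂ · cos²(22°) = 148.2 · 0.8597 = 127.4 mW.

I ≈ 127 mW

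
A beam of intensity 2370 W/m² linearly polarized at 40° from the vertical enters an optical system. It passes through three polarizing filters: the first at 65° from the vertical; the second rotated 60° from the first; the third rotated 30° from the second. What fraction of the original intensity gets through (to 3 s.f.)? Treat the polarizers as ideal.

I₁ = 2370 W/m² · cos²(25°) = 1947 W/m².
I₂ = I₁ · cos²(60°) = 1947 · 0.25 = 486.7 W/m².
I₃ = I₂ · cos²(30°) = 486.7 · 0.75 = 365 W/m².
Transmitted fraction = 0.154.

I/I₀ ≈ 0.154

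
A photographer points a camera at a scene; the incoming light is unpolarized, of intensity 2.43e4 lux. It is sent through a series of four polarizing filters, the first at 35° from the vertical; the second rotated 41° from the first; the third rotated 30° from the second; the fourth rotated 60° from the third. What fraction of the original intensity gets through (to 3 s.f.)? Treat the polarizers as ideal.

I/I₀ ≈ 0.0534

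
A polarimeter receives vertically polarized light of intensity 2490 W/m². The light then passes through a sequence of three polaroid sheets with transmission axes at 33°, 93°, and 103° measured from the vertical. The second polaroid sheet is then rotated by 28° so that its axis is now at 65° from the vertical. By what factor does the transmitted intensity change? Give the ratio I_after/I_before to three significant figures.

I_new/I_old ≈ 1.84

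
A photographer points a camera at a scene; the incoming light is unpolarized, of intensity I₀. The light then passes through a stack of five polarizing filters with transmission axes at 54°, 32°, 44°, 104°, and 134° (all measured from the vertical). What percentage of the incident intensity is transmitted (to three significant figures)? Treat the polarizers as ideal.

Unpolarized light through the first polarizer → I₁ = ½ I₀, now polarized at 54°.
I₂ = I₁ cos²(32° − 54°) = 0.5 I₀ · cos²(22°) = 0.4298 I₀.
I₃ = I₂ cos²(44° − 32°) = 0.4298 I₀ · cos²(12°) = 0.4113 I₀.
I₄ = I₃ cos²(104° − 44°) = 0.4113 I₀ · cos²(60°) = 0.1028 I₀.
I₅ = I₄ cos²(134° − 104°) = 0.1028 I₀ · cos²(30°) = 0.07711 I₀.
That is 7.711% of the incident intensity.

≈ 7.71%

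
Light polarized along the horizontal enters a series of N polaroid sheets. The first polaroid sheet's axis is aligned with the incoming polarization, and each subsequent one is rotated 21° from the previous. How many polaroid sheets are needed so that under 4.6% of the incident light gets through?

First polarizer is aligned with the polarization: full transmission.
Each further stage multiplies by cos²(21°) = 0.8716.
After N polarizers: T = 0.8716^(N−1). Require T < 0.046 ⇒ N−1 > ln(0.046)/ln(0.8716) = 22.40, so N−1 ≥ 23 and N = 24.
Check: N=24 gives T = 0.04236 < 0.046; N=23 gives T = 0.0486.

N = 24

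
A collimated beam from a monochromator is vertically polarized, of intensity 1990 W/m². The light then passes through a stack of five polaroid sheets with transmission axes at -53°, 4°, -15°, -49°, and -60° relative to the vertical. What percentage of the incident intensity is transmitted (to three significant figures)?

≈ 6.36%

I₁ = 1990 W/m² · cos²(53°) = 720.7 W/m².
I₂ = I₁ · cos²(57°) = 720.7 · 0.2966 = 213.8 W/m².
I₃ = I₂ · cos²(19°) = 213.8 · 0.894 = 191.1 W/m².
I₄ = I₃ · cos²(34°) = 191.1 · 0.6873 = 131.4 W/m².
I₅ = I₄ · cos²(11°) = 131.4 · 0.9636 = 126.6 W/m².
That is 6.361% of the incident intensity.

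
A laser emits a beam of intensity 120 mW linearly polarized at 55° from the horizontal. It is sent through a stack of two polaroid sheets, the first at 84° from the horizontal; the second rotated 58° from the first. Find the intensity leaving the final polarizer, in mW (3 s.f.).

I ≈ 25.8 mW

I₁ = 120 mW · cos²(29°) = 91.8 mW.
I₂ = I₁ · cos²(58°) = 91.8 · 0.2808 = 25.78 mW.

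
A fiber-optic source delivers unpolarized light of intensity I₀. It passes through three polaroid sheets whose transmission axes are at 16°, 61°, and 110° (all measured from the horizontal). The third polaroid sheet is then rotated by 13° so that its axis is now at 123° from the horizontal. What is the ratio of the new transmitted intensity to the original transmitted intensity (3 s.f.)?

Before rotation:
Unpolarized light through the first polarizer → I₁ = ½ I₀, now polarized at 16°.
I₂ = I₁ cos²(61° − 16°) = 0.5 I₀ · cos²(45°) = 0.25 I₀.
I₃ = I₂ cos²(110° − 61°) = 0.25 I₀ · cos²(49°) = 0.1076 I₀.
After rotation:
Unpolarized light through the first polarizer → I₁ = ½ I₀, now polarized at 16°.
I₂ = I₁ cos²(61° − 16°) = 0.5 I₀ · cos²(45°) = 0.25 I₀.
I₃ = I₂ cos²(123° − 61°) = 0.25 I₀ · cos²(62°) = 0.0551 I₀.
Ratio = 0.0551 / 0.1076 = 0.5121.

I_new/I_old ≈ 0.512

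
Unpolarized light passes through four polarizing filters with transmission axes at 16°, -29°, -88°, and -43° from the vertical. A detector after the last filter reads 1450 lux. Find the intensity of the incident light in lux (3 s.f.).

I₀ ≈ 4.37e4 lux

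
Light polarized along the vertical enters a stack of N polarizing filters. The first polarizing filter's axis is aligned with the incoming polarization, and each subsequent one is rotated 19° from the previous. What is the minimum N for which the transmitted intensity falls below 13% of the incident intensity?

First polarizer is aligned with the polarization: full transmission.
Each further stage multiplies by cos²(19°) = 0.894.
After N polarizers: T = 0.894^(N−1). Require T < 0.13 ⇒ N−1 > ln(0.13)/ln(0.894) = 18.21, so N−1 ≥ 19 and N = 20.
Check: N=20 gives T = 0.119 < 0.13; N=19 gives T = 0.1331.

N = 20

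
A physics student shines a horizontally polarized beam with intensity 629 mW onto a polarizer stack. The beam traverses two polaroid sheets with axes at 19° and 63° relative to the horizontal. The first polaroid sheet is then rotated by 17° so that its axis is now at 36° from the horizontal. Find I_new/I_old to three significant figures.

I_new/I_old ≈ 1.12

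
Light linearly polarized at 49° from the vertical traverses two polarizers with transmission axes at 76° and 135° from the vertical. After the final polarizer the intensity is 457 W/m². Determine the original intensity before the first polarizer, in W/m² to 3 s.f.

I₀ ≈ 2170 W/m²

I₁ = I₀ cos²(76° − 49°) = I₀ cos²(27°) = 0.7939 I₀.
I₂ = I₁ cos²(135° − 76°) = 0.7939 I₀ · cos²(59°) = 0.2106 I₀.
So 457 W/m² = 0.2106 I₀, giving I₀ = 457/0.2106 = 2170 W/m².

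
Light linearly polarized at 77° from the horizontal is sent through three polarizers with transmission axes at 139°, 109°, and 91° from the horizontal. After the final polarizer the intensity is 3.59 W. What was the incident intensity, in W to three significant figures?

I₀ ≈ 24.0 W

I₁ = I₀ cos²(139° − 77°) = I₀ cos²(62°) = 0.2204 I₀.
I₂ = I₁ cos²(109° − 139°) = 0.2204 I₀ · cos²(30°) = 0.1653 I₀.
I₃ = I₂ cos²(91° − 109°) = 0.1653 I₀ · cos²(18°) = 0.1495 I₀.
So 3.59 W = 0.1495 I₀, giving I₀ = 3.59/0.1495 = 24.01 W.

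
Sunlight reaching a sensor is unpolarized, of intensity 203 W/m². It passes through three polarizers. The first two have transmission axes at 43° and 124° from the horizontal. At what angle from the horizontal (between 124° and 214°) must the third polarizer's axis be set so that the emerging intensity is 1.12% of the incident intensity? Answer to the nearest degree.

θ ≈ 141°

Unpolarized light through the first polarizer → I₁ = ½ I₀, now polarized at 43°.
I₂ = I₁ cos²(124° − 43°) = 0.5 I₀ · cos²(81°) = 0.01224 I₀.
Need I₃/I₀ = 0.0112, so cos²(θ − 124°) = 0.0112 / 0.01224 = 0.9153.
θ − 124° = arccos(√0.9153) = 16.9°, giving θ ≈ 124 + 16.9 = 140.9°.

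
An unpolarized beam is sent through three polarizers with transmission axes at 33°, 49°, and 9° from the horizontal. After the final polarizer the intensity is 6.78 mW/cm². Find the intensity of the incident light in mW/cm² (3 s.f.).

I₀ ≈ 25.0 mW/cm²

Unpolarized light through the first polarizer → I₁ = ½ I₀, now polarized at 33°.
I₂ = I₁ cos²(49° − 33°) = 0.5 I₀ · cos²(16°) = 0.462 I₀.
I₃ = I₂ cos²(9° − 49°) = 0.462 I₀ · cos²(40°) = 0.2711 I₀.
So 6.78 mW/cm² = 0.2711 I₀, giving I₀ = 6.78/0.2711 = 25.01 mW/cm².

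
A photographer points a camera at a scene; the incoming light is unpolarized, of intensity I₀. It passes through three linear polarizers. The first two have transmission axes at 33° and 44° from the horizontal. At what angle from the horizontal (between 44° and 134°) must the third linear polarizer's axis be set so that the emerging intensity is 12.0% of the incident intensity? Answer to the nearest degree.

Unpolarized light through the first polarizer → I₁ = ½ I₀, now polarized at 33°.
I₂ = I₁ cos²(44° − 33°) = 0.5 I₀ · cos²(11°) = 0.4818 I₀.
Need I₃/I₀ = 0.12, so cos²(θ − 44°) = 0.12 / 0.4818 = 0.2491.
θ − 44° = arccos(√0.2491) = 60.1°, giving θ ≈ 44 + 60.1 = 104.1°.

θ ≈ 104°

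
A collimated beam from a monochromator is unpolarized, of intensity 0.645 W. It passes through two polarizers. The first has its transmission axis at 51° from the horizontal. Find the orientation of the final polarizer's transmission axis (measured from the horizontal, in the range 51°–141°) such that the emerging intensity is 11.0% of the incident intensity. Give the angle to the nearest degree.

θ ≈ 113°

Unpolarized light through the first polarizer → I₁ = ½ I₀, now polarized at 51°.
Need I₂/I₀ = 0.11, so cos²(θ − 51°) = 0.11 / 0.5 = 0.22.
θ − 51° = arccos(√0.22) = 62.0°, giving θ ≈ 51 + 62.0 = 113.0°.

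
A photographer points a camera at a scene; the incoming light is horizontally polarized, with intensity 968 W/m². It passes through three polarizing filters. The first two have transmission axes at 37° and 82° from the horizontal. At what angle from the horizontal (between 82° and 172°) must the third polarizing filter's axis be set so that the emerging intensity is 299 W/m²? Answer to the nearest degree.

θ ≈ 92°

By Malus's law, I₁ = I₀ cos²(37° − 0°) = I₀ cos²(37°) = 0.6378 I₀.
I₂ = I₁ cos²(82° − 37°) = 0.6378 I₀ · cos²(45°) = 0.3189 I₀.
Target fraction: 299 / 968 W/m² = 0.3089 of I₀.
Need I₃/I₀ = 0.3089, so cos²(θ − 82°) = 0.3089 / 0.3189 = 0.9686.
θ − 82° = arccos(√0.9686) = 10.2°, giving θ ≈ 82 + 10.2 = 92.2°.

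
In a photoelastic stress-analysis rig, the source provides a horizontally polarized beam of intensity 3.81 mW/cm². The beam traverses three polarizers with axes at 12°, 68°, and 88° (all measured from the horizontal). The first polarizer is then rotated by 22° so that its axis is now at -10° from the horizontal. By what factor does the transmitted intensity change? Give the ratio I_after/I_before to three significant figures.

I_new/I_old ≈ 0.140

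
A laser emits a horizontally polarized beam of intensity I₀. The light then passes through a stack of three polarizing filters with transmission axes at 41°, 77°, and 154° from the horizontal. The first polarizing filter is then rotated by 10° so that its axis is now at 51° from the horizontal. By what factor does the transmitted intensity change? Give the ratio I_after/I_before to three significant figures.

I_new/I_old ≈ 0.858

Before rotation:
I₁ = I₀ cos²(41° − 0°) = I₀ cos²(41°) = 0.5696 I₀.
I₂ = I₁ cos²(77° − 41°) = 0.5696 I₀ · cos²(36°) = 0.3728 I₀.
I₃ = I₂ cos²(154° − 77°) = 0.3728 I₀ · cos²(77°) = 0.01886 I₀.
After rotation:
I₁ = I₀ cos²(51° − 0°) = I₀ cos²(51°) = 0.396 I₀.
I₂ = I₁ cos²(77° − 51°) = 0.396 I₀ · cos²(26°) = 0.3199 I₀.
I₃ = I₂ cos²(154° − 77°) = 0.3199 I₀ · cos²(77°) = 0.01619 I₀.
Ratio = 0.01619 / 0.01886 = 0.8582.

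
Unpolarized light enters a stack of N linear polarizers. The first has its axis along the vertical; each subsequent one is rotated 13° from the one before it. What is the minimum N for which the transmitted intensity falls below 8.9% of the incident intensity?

N = 35

First polarizer halves the unpolarized light: factor 1/2.
Each further stage multiplies by cos²(13°) = 0.9494.
After N polarizers: T = 0.5·0.9494^(N−1). Require T < 0.089 ⇒ N−1 > ln(0.089/0.5)/ln(0.9494) = 33.24, so N−1 ≥ 34 and N = 35.
Check: N=35 gives T = 0.08555 < 0.089; N=34 gives T = 0.09011.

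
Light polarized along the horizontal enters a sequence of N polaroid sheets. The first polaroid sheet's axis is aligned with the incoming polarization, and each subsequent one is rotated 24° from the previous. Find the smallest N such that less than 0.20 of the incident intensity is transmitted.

First polarizer is aligned with the polarization: full transmission.
Each further stage multiplies by cos²(24°) = 0.8346.
After N polarizers: T = 0.8346^(N−1). Require T < 0.20 ⇒ N−1 > ln(0.20)/ln(0.8346) = 8.90, so N−1 ≥ 9 and N = 10.
Check: N=10 gives T = 0.1964 < 0.20; N=9 gives T = 0.2353.

N = 10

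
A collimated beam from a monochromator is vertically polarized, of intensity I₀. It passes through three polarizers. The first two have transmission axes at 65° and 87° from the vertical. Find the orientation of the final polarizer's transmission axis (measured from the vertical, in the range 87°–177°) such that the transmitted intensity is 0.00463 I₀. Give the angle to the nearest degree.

θ ≈ 167°

I₁ = I₀ cos²(65° − 0°) = I₀ cos²(65°) = 0.1786 I₀.
I₂ = I₁ cos²(87° − 65°) = 0.1786 I₀ · cos²(22°) = 0.1535 I₀.
Need I₃/I₀ = 0.00463, so cos²(θ − 87°) = 0.00463 / 0.1535 = 0.03015.
θ − 87° = arccos(√0.03015) = 80.0°, giving θ ≈ 87 + 80.0 = 167.0°.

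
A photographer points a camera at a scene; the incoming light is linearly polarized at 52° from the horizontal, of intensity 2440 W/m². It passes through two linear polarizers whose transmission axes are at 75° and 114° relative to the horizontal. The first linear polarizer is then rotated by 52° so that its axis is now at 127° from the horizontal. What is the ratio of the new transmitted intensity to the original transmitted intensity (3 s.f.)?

Before rotation:
By Malus's law, I₁ = I₀ cos²(75° − 52°) = I₀ cos²(23°) = 0.8473 I₀.
I₂ = I₁ cos²(114° − 75°) = 0.8473 I₀ · cos²(39°) = 0.5117 I₀.
After rotation:
I₁ = I₀ cos²(127° − 52°) = I₀ cos²(75°) = 0.06699 I₀.
I₂ = I₁ cos²(114° − 127°) = 0.06699 I₀ · cos²(13°) = 0.0636 I₀.
Ratio = 0.0636 / 0.5117 = 0.1243.

I_new/I_old ≈ 0.124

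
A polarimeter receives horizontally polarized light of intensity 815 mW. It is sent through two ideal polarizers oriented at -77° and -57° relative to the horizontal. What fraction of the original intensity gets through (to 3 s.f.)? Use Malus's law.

I/I₀ ≈ 0.0447

By Malus's law, I₁ = 815 mW · cos²(77°) = 41.24 mW.
I₂ = I₁ · cos²(20°) = 41.24 · 0.883 = 36.42 mW.
Transmitted fraction = 0.04468.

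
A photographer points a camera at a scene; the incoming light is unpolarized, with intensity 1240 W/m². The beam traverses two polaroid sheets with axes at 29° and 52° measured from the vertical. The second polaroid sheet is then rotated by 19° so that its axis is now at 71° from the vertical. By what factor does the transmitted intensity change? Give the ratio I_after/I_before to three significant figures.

I_new/I_old ≈ 0.652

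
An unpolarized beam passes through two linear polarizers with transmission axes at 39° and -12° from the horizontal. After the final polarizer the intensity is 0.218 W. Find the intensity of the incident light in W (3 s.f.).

I₀ ≈ 1.10 W

Unpolarized light through the first polarizer → I₁ = ½ I₀, now polarized at 39°.
I₂ = I₁ cos²(-12° − 39°) = 0.5 I₀ · cos²(51°) = 0.198 I₀.
So 0.218 W = 0.198 I₀, giving I₀ = 0.218/0.198 = 1.101 W.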